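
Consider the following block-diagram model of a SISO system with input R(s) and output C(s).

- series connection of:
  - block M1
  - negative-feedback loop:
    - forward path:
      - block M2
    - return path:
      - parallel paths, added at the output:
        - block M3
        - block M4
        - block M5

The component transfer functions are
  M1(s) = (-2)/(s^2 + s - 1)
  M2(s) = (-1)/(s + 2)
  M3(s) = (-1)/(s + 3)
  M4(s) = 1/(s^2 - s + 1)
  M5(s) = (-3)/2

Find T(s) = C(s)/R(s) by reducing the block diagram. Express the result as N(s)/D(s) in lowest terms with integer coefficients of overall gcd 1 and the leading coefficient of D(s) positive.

The answer is (4*s^3 + 8*s^2 - 8*s + 12)/(2*s^6 + 13*s^5 + 21*s^4 - 11*s^3 - 7*s^2 + 29*s - 17).

Reasoning:
Step 1: add M3, M4, M5 (parallel) = (-3*s^3 - 8*s^2 + 10*s - 5)/(2*s^3 + 4*s^2 - 4*s + 6)
Step 2: close the feedback loop around M2, (M3+M4+M5) = (-2*s^3 - 4*s^2 + 4*s - 6)/(2*s^4 + 11*s^3 + 12*s^2 - 12*s + 17)
Step 3: combine M1, [M2/(1+M2*(M3+M4+M5))] in series: this yields T(s), and no further normalization is needed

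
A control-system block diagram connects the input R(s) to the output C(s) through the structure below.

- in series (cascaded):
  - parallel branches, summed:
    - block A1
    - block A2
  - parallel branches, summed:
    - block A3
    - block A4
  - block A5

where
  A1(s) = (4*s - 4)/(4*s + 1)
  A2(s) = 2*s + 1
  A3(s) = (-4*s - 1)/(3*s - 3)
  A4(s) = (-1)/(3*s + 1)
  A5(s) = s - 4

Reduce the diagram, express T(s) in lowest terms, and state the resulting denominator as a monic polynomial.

First reduce the diagram to T(s).

1. parallel reduction of A1, A2 gives (8*s^2 + 10*s - 3)/(4*s + 1)
2. combine A3, A4 in parallel gives (-12*s^2 - 10*s + 2)/(9*s^2 - 6*s - 3)
3. cascade (A1+A2), (A3+A4), A5 gives (-96*s^5 + 184*s^4 + 752*s^3 + 242*s^2 - 206*s + 24)/(36*s^3 - 15*s^2 - 18*s - 3)
T(s) is the step-3 result (common factors already cancelled). Leading coefficient of the denominator: 36. Divide through by 36 for the monic polynomial.

Answer: s^3 - 5*s^2/12 - s/2 - 1/12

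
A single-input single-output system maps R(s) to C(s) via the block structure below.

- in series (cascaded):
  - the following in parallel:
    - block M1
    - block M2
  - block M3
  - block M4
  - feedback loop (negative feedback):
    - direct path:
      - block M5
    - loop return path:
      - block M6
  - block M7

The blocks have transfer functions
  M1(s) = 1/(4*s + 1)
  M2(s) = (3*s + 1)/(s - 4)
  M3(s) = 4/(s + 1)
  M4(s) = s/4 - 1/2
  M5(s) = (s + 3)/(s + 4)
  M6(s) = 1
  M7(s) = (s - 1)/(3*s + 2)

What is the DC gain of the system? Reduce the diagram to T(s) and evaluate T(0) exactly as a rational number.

Step 1 - parallel reduction of M1, M2 = (12*s^2 + 8*s - 3)/(4*s^2 - 15*s - 4)
Step 2 - collapse the loop (M5 forward, M6 return) = (s + 3)/(2*s + 7)
Step 3 - cascade (M1+M2), M3, M4, [M5/(1+M5*M6)], M7 = (12*s^5 + 8*s^4 - 87*s^3 + 16*s^2 + 69*s - 18)/(24*s^5 + 34*s^4 - 333*s^3 - 653*s^2 - 366*s - 56)
Evaluating the step-3 result (the overall T(s)) at s = 0 gives T(0) = -18/(-56) = 9/28.

Hence the answer: 9/28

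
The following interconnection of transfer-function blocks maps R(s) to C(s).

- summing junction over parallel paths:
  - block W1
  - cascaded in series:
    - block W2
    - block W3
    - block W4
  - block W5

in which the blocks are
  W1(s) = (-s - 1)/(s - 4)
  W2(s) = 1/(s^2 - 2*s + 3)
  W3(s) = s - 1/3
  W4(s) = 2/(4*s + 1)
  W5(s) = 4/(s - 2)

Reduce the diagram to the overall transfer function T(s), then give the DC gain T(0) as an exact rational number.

Reducing step by step:

Step 1. cascade W2, W3, W4 gives (6*s - 2)/(12*s^3 - 21*s^2 + 30*s + 9)
Step 2. add W1, (W2*W3*W4), W5 (parallel) gives (-12*s^5 + 81*s^4 - 297*s^3 + 397*s^2 - 315*s - 142)/(12*s^5 - 93*s^4 + 252*s^3 - 339*s^2 + 186*s + 72)
Evaluating the step-2 result (the overall T(s)) at s = 0 gives T(0) = -142/72 = -71/36.

Answer: -71/36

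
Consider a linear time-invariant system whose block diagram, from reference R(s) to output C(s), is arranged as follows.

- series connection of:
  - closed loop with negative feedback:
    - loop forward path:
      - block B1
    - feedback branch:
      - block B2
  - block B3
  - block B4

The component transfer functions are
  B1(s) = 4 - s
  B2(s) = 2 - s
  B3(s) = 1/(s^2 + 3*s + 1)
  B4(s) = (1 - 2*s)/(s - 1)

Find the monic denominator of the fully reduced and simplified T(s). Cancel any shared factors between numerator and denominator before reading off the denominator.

Reducing step by step:

1. reduce the feedback loop with forward B1 and return B2, giving (4 - s)/(s^2 - 6*s + 9)
2. combine [B1/(1+B1*B2)], B3, B4 in series, giving (2*s^2 - 9*s + 4)/(s^5 - 4*s^4 - 5*s^3 + 29*s^2 - 12*s - 9)
T(s) is the step-2 result (common factors already cancelled). Leading coefficient of the denominator: 1, so no rescaling is needed.

Answer: s^5 - 4*s^4 - 5*s^3 + 29*s^2 - 12*s - 9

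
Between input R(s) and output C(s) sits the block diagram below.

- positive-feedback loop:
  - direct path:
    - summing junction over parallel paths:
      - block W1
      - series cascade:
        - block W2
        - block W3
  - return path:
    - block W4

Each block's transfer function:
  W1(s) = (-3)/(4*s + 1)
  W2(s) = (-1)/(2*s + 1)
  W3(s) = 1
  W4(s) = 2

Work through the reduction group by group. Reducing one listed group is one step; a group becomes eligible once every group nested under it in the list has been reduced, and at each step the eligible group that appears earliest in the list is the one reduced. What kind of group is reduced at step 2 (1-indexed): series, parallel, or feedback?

Answer: parallel

Working:
Step 1: cascade W2, W3
Step 2: combine W1, (W2*W3) in parallel
Step 3: apply the feedback formula to (W1+(W2*W3)), W4
The group at step 2 is a parallel group.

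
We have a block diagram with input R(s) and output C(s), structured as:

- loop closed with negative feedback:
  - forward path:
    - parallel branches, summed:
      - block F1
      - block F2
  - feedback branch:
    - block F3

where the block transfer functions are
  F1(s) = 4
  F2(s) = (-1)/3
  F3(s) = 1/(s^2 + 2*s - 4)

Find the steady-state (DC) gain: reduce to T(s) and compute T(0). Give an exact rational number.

Reducing step by step:

Step 1. combine F1, F2 in parallel, giving 11/3
Step 2. close the feedback loop around (F1+F2), F3, giving (11*s^2 + 22*s - 44)/(3*s^2 + 6*s - 1)
Evaluating the step-2 result (the overall T(s)) at s = 0 gives T(0) = -44/(-1) = 44.

Answer: 44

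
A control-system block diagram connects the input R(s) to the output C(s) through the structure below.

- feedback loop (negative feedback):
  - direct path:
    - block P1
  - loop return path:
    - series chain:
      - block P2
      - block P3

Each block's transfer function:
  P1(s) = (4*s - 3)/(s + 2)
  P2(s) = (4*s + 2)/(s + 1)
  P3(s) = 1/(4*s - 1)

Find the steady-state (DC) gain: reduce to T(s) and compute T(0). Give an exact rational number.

Reducing step by step:

1. reduce the series chain P2, P3 gives (4*s + 2)/(4*s^2 + 3*s - 1)
2. collapse the loop (P1 forward, (P2*P3) return) gives (16*s^3 - 13*s + 3)/(4*s^3 + 27*s^2 + s - 8)
The step-2 result is T(s). Setting s = 0: T(0) = 3/(-8) = -3/8.

Answer: -3/8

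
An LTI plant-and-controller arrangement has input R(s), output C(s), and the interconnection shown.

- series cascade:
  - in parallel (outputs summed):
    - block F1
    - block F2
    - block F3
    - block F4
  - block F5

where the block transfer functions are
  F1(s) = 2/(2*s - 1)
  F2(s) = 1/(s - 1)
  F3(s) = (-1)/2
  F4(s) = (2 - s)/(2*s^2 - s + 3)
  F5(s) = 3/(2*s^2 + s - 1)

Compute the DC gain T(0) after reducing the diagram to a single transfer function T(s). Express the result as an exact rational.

First reduce the diagram to T(s).

Step 1: parallel reduction of F1, F2, F3, F4 gives (-4*s^4 + 20*s^3 - 17*s^2 + 26*s - 17)/(8*s^4 - 16*s^3 + 22*s^2 - 20*s + 6)
Step 2: series reduction of (F1+F2+F3+F4), F5 gives (-12*s^4 + 60*s^3 - 51*s^2 + 78*s - 51)/(16*s^6 - 24*s^5 + 20*s^4 - 2*s^3 - 30*s^2 + 26*s - 6)
DC gain: substitute s = 0 into T(s) from step 2: T(0) = -51/(-6) = 17/2.

Answer: 17/2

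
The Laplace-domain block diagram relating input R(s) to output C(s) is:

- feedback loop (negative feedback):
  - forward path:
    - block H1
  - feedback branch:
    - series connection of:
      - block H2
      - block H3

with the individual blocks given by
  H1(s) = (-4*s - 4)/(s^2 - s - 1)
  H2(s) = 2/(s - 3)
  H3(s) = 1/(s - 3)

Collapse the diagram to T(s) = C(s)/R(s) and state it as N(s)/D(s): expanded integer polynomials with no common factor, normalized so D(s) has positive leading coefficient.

Step 1. combine H2, H3 in series -> 2/(s^2 - 6*s + 9)
Step 2. collapse the loop (H1 forward, (H2*H3) return), giving the overall T(s)

Answer: (-4*s^3 + 20*s^2 - 12*s - 36)/(s^4 - 7*s^3 + 14*s^2 - 11*s - 17)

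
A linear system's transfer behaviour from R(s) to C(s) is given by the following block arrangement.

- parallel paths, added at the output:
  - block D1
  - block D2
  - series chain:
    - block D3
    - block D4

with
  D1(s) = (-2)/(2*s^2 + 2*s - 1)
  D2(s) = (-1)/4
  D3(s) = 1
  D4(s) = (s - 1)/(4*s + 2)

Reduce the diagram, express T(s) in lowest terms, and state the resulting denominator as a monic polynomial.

The answer is s^3 + 3*s^2/2 - 1/4.

Reasoning:
1. series reduction of D3, D4 -> (s - 1)/(4*s + 2)
2. add D1, D2, (D3*D4) (parallel) -> (-6*s^2 - 22*s - 5)/(16*s^3 + 24*s^2 - 4)
T(s) is the step-2 result (common factors already cancelled). Leading coefficient of the denominator: 16. Divide through by 16 for the monic polynomial.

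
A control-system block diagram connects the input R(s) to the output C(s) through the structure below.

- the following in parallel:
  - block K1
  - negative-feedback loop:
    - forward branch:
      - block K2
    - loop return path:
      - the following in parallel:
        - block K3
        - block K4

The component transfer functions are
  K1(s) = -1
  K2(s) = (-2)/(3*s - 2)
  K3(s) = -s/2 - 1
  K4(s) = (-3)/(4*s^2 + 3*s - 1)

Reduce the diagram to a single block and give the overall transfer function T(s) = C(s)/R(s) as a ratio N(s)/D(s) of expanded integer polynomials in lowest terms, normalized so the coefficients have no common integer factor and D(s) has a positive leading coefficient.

The answer is (-8*s^3 - 10*s^2 - s - 2)/(8*s^3 + 6*s^2 - 2*s + 3).

Reasoning:
[1] reduce the parallel group K3, K4: (-4*s^3 - 11*s^2 - 5*s - 4)/(8*s^2 + 6*s - 2)
[2] close the feedback loop around K2, (K3+K4): (-4*s^2 - 3*s + 1)/(8*s^3 + 6*s^2 - 2*s + 3)
[3] add K1, [K2/(1+K2*(K3+K4))] (parallel): this yields T(s), and no further normalization is needed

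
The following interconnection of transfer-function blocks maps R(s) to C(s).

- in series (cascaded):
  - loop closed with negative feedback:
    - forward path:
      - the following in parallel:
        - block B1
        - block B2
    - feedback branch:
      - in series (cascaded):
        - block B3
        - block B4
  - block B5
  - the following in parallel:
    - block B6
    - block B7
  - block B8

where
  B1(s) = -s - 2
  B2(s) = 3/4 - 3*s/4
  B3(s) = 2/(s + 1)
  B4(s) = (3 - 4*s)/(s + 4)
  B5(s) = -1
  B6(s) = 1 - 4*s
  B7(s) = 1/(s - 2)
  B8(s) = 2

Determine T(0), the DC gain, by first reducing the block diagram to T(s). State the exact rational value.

Reducing step by step:

1. reduce the parallel group B1, B2 -> -7*s/4 - 5/4
2. series reduction of B3, B4 -> (6 - 8*s)/(s^2 + 5*s + 4)
3. reduce the feedback loop with forward (B1+B2) and return (B3*B4) -> (-7*s^3 - 40*s^2 - 53*s - 20)/(60*s^2 + 18*s - 14)
4. parallel reduction of B6, B7 -> (-4*s^2 + 9*s - 1)/(s - 2)
5. combine [(B1+B2)/(1+(B1+B2)*(B3*B4))], B5, (B6+B7), B8 in series -> (-28*s^5 - 97*s^4 + 141*s^3 + 357*s^2 + 127*s - 20)/(30*s^3 - 51*s^2 - 25*s + 14)
DC gain: substitute s = 0 into T(s) from step 5: T(0) = -20/14 = -10/7.

Answer: -10/7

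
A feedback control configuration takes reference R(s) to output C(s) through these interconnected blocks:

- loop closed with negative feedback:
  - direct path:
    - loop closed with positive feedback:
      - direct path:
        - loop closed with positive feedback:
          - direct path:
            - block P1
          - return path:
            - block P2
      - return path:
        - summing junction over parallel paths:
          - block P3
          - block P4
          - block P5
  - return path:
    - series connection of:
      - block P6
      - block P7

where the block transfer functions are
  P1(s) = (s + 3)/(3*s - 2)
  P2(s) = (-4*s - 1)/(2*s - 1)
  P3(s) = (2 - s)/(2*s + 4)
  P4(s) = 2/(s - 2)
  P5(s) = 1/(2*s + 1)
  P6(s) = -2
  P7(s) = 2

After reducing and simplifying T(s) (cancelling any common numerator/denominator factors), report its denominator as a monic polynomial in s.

1. reduce the feedback loop with forward P1 and return P2: (2*s^2 + 5*s - 3)/(10*s^2 + 6*s + 5)
2. combine P3, P4, P5 in parallel: (-2*s^3 + 17*s^2 + 16*s - 4)/(4*s^3 + 2*s^2 - 16*s - 8)
3. close the feedback loop around [P1/(1-P1*P2)], (P3+P4+P5): (8*s^5 + 24*s^4 - 34*s^3 - 102*s^2 + 8*s + 24)/(44*s^5 + 20*s^4 - 251*s^3 - 187*s^2 - 60*s - 52)
4. series reduction of P6, P7: -4
5. collapse the loop ([[P1/(1-P1*P2)]/(1-[P1/(1-P1*P2)]*(P3+P4+P5))] forward, (P6*P7) return): (8*s^5 + 24*s^4 - 34*s^3 - 102*s^2 + 8*s + 24)/(12*s^5 - 76*s^4 - 115*s^3 + 221*s^2 - 92*s - 148)
No further cancellation is possible in the step-5 result, so that is T(s). Its denominator becomes monic after dividing by the leading coefficient 12.

Hence the answer: s^5 - 19*s^4/3 - 115*s^3/12 + 221*s^2/12 - 23*s/3 - 37/3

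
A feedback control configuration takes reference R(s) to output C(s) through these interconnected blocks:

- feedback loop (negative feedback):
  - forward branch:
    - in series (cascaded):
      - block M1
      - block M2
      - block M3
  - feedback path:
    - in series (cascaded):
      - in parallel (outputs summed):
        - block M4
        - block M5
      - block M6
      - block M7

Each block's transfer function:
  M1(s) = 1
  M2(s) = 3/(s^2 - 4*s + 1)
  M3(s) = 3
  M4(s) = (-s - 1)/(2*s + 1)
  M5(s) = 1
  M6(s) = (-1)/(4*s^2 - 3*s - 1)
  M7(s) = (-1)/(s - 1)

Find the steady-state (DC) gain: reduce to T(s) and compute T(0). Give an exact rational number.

Reducing step by step:

Step 1: multiply M1, M2, M3 (series) = 9/(s^2 - 4*s + 1)
Step 2: combine M4, M5 in parallel = s/(2*s + 1)
Step 3: combine (M4+M5), M6, M7 in series = s/(8*s^4 - 10*s^3 - 3*s^2 + 4*s + 1)
Step 4: apply the feedback formula to (M1*M2*M3), ((M4+M5)*M6*M7) = (72*s^4 - 90*s^3 - 27*s^2 + 36*s + 9)/(8*s^6 - 42*s^5 + 45*s^4 + 6*s^3 - 18*s^2 + 9*s + 1)
That last expression is T(s); at s = 0 only the constant terms survive, so T(0) = 9/1 = 9.

Answer: 9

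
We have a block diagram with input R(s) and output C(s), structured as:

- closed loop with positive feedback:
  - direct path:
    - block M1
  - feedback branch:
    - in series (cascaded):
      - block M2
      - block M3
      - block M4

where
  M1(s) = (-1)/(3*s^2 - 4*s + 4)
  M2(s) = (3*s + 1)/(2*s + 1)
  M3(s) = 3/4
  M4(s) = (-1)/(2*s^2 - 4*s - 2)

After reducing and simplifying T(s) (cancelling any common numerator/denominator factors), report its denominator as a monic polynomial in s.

Answer: s^5 - 17*s^4/6 + 4*s^3/3 + s^2/6 - 35*s/16 - 35/48

Working:
Step 1. multiply M2, M3, M4 (series), giving (-9*s - 3)/(16*s^3 - 24*s^2 - 32*s - 8)
Step 2. close the feedback loop around M1, (M2*M3*M4), giving (-16*s^3 + 24*s^2 + 32*s + 8)/(48*s^5 - 136*s^4 + 64*s^3 + 8*s^2 - 105*s - 35)
Step 2 gives the fully reduced T(s), with no common factor left to cancel. The denominator's leading coefficient is 48, so divide each of its coefficients by 48 to get the monic form.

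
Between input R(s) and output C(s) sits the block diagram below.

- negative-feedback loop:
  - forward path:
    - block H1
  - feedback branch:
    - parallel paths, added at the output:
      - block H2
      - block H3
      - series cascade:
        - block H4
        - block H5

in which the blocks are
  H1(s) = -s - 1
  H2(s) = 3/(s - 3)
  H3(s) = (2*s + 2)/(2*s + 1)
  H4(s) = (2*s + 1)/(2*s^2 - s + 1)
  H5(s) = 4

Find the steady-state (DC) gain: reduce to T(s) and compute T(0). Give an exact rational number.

The answer is 1/4.

Reasoning:
Step 1. combine H4, H5 in series -> (8*s + 4)/(2*s^2 - s + 1)
Step 2. combine H2, H3, (H4*H5) in parallel -> (4*s^4 + 18*s^3 - 38*s^2 - 39*s - 15)/(4*s^4 - 12*s^3 + s^2 - 2*s - 3)
Step 3. reduce the feedback loop with forward H1 and return (H2+H3+(H4*H5)) -> (4*s^5 - 8*s^4 - 11*s^3 - s^2 - 5*s - 3)/(4*s^5 + 18*s^4 - 8*s^3 - 78*s^2 - 52*s - 12)
That last expression is T(s); at s = 0 only the constant terms survive, so T(0) = -3/(-12) = 1/4.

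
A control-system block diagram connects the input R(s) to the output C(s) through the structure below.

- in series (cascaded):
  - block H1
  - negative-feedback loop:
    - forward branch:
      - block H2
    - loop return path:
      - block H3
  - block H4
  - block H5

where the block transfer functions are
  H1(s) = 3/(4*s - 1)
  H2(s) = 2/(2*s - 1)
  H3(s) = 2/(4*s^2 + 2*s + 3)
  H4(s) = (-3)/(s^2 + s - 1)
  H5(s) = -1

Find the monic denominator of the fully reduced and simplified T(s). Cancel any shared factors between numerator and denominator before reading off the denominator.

Step 1 - reduce the feedback loop with forward H2 and return H3 -> (8*s^2 + 4*s + 6)/(8*s^3 + 4*s + 1)
Step 2 - combine H1, [H2/(1+H2*H3)], H4, H5 in series -> (72*s^2 + 36*s + 54)/(32*s^6 + 24*s^5 - 24*s^4 + 24*s^3 - 17*s^2 - s + 1)
The result of step 2 is T(s) in lowest terms. Its denominator has leading coefficient 32; dividing the denominator through by 32 makes it monic.

Answer: s^6 + 3*s^5/4 - 3*s^4/4 + 3*s^3/4 - 17*s^2/32 - s/32 + 1/32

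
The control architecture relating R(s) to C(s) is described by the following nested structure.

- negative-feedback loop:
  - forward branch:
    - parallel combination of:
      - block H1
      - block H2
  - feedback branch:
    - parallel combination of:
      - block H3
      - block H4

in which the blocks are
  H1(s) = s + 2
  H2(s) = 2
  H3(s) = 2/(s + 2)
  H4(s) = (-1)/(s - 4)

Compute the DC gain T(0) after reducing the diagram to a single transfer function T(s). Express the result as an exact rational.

Step 1: combine H1, H2 in parallel: s + 4
Step 2: combine H3, H4 in parallel: (s - 10)/(s^2 - 2*s - 8)
Step 3: apply the feedback formula to (H1+H2), (H3+H4): (s^3 + 2*s^2 - 16*s - 32)/(2*s^2 - 8*s - 48)
Evaluating the step-3 result (the overall T(s)) at s = 0 gives T(0) = -32/(-48) = 2/3.

Answer: 2/3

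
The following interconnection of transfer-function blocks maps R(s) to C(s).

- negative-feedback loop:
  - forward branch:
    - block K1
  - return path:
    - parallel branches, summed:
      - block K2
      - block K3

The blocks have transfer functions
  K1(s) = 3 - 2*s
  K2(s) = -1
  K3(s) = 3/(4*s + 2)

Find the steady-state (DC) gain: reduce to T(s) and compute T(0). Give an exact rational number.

First reduce the diagram to T(s).

Step 1. parallel reduction of K2, K3 = (1 - 4*s)/(4*s + 2)
Step 2. feedback reduction of K1, (K2+K3) = (-8*s^2 + 8*s + 6)/(8*s^2 - 10*s + 5)
The step-2 result is T(s). Setting s = 0: T(0) = 6/5.

Answer: 6/5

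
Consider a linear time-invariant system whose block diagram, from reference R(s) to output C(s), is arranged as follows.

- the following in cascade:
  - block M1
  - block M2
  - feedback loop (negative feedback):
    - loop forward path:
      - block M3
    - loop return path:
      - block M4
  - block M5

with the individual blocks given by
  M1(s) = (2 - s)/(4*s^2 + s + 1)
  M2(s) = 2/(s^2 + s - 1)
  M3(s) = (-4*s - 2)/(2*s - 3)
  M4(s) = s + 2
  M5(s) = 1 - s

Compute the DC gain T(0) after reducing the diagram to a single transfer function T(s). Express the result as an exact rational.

[1] collapse the loop (M3 forward, M4 return): (4*s + 2)/(4*s^2 + 8*s + 7)
[2] multiply M1, M2, [M3/(1+M3*M4)], M5 (series): (8*s^3 - 20*s^2 + 4*s + 8)/(16*s^6 + 52*s^5 + 60*s^4 + 19*s^3 - 18*s^2 - 8*s - 7)
Step 2 gives the overall T(s). Then T(0) = 8/(-7) = -8/7.

Answer: -8/7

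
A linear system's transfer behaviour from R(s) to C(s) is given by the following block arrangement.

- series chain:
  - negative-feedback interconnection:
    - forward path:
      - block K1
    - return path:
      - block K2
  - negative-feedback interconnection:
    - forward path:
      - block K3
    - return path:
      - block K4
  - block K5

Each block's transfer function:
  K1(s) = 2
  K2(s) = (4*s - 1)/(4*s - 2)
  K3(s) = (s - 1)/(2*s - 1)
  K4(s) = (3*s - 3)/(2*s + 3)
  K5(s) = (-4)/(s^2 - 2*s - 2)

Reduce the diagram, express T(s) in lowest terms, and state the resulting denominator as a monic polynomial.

Answer: s^5 - 55*s^4/21 - 2*s^3/3 + 22*s^2/21 - 4*s/21

Working:
(1) reduce the feedback loop with forward K1 and return K2: (2*s - 1)/(3*s - 1)
(2) feedback reduction of K3, K4: (2*s^2 + s - 3)/(7*s^2 - 2*s)
(3) reduce the series chain [K1/(1+K1*K2)], [K3/(1+K3*K4)], K5: (-16*s^3 + 28*s - 12)/(21*s^5 - 55*s^4 - 14*s^3 + 22*s^2 - 4*s)
Step 3 gives the fully reduced T(s), with no common factor left to cancel. The denominator's leading coefficient is 21, so divide each of its coefficients by 21 to get the monic form.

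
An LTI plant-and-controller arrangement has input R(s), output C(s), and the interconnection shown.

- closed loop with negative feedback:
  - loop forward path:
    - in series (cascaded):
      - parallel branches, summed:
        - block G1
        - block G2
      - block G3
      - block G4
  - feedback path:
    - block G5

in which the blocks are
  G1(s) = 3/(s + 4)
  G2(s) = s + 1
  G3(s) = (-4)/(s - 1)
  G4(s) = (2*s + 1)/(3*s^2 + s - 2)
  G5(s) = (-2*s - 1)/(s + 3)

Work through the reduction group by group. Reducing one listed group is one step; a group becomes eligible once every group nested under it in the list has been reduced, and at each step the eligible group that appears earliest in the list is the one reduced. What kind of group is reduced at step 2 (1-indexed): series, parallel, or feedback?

The answer is series.

Reasoning:
Step 1: sum the parallel branches G1, G2
Step 2: combine (G1+G2), G3, G4 in series
Step 3: reduce the feedback loop with forward ((G1+G2)*G3*G4) and return G5
Step 2: series.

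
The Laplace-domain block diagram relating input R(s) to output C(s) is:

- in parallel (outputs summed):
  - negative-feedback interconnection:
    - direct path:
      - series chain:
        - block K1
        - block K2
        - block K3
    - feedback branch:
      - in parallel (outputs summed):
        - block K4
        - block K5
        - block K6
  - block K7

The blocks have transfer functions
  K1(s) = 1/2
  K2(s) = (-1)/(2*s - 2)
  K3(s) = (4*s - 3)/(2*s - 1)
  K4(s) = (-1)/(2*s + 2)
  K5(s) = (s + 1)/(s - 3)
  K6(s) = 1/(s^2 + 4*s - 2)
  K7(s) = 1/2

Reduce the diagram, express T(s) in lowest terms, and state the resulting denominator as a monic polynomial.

First reduce the diagram to T(s).

[1] series reduction of K1, K2, K3 gives (3 - 4*s)/(8*s^2 - 12*s + 4)
[2] add K4, K5, K6 (parallel) gives (2*s^4 + 11*s^3 + 15*s^2 + 10*s - 16)/(2*s^4 + 4*s^3 - 26*s^2 - 16*s + 12)
[3] close the feedback loop around (K1*K2*K3), (K4+K5+K6) gives (-8*s^5 - 10*s^4 + 116*s^3 - 14*s^2 - 96*s + 36)/(16*s^6 - 286*s^4 + 173*s^3 + 189*s^2 - 114*s)
[4] sum the parallel branches [(K1*K2*K3)/(1+(K1*K2*K3)*(K4+K5+K6))], K7 gives (16*s^6 - 16*s^5 - 306*s^4 + 405*s^3 + 161*s^2 - 306*s + 72)/(32*s^6 - 572*s^4 + 346*s^3 + 378*s^2 - 228*s)
No further cancellation is possible in the step-4 result, so that is T(s). Its denominator becomes monic after dividing by the leading coefficient 32.

Answer: s^6 - 143*s^4/8 + 173*s^3/16 + 189*s^2/16 - 57*s/8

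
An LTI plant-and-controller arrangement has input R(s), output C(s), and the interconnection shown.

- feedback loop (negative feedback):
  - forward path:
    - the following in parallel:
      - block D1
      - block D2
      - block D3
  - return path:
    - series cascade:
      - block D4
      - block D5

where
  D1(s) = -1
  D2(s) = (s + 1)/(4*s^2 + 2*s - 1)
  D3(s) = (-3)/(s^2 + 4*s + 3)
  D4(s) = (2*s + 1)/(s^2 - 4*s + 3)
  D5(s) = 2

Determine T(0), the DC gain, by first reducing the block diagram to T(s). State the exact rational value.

First reduce the diagram to T(s).

(1) reduce the parallel group D1, D2, D3 -> (-4*s^4 - 17*s^3 - 26*s^2 - s + 9)/(4*s^4 + 18*s^3 + 19*s^2 + 2*s - 3)
(2) series reduction of D4, D5 -> (4*s + 2)/(s^2 - 4*s + 3)
(3) apply the feedback formula to (D1+D2+D3), (D4*D5) -> (-4*s^6 - s^5 + 30*s^4 + 52*s^3 - 65*s^2 - 39*s + 27)/(4*s^6 - 14*s^5 - 117*s^4 - 158*s^3 - 10*s^2 + 52*s + 9)
DC gain: substitute s = 0 into T(s) from step 3: T(0) = 27/9 = 3.

Answer: 3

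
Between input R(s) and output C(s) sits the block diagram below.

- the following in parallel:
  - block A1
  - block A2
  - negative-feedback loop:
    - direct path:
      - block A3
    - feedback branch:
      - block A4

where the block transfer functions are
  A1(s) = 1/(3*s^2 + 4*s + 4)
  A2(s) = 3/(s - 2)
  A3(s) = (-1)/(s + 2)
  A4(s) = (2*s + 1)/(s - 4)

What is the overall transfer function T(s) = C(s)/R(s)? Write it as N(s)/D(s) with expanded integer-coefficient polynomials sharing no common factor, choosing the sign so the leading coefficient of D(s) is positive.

The answer is (6*s^4 - 9*s^3 - 127*s^2 - 165*s - 122)/(3*s^5 - 14*s^4 - 23*s^3 + 26*s^2 + 68*s + 72).

Reasoning:
Step 1: apply the feedback formula to A3, A4 -> (4 - s)/(s^2 - 4*s - 9)
Step 2: add A1, A2, [A3/(1+A3*A4)] (parallel), giving the overall T(s)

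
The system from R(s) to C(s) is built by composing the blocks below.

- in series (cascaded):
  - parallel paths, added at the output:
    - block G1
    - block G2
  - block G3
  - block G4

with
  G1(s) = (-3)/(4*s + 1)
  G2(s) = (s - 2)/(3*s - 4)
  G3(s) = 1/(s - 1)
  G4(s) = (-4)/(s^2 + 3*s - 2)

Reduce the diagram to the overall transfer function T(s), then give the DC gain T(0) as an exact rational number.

Answer: 5

Working:
Step 1: parallel reduction of G1, G2 = (4*s^2 - 16*s + 10)/(12*s^2 - 13*s - 4)
Step 2: cascade (G1+G2), G3, G4 = (-16*s^2 + 64*s - 40)/(12*s^5 + 11*s^4 - 90*s^3 + 81*s^2 - 6*s - 8)
The step-2 result is T(s). Setting s = 0: T(0) = -40/(-8) = 5.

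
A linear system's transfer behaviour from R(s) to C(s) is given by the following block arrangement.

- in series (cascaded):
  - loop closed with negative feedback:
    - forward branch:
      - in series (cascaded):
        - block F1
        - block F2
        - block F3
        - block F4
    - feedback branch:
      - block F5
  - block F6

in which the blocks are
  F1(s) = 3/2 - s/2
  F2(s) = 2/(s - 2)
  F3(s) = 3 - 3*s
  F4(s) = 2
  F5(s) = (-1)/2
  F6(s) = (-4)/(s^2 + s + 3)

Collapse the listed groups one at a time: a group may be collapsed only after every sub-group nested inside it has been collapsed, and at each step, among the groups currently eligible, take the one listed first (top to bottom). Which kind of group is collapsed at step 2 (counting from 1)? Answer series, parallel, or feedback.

Answer: feedback

Working:
Step 1. reduce the series chain F1, F2, F3, F4
Step 2. feedback reduction of (F1*F2*F3*F4), F5
Step 3. series reduction of [(F1*F2*F3*F4)/(1+(F1*F2*F3*F4)*F5)], F6
Step 2 collapses a feedback group.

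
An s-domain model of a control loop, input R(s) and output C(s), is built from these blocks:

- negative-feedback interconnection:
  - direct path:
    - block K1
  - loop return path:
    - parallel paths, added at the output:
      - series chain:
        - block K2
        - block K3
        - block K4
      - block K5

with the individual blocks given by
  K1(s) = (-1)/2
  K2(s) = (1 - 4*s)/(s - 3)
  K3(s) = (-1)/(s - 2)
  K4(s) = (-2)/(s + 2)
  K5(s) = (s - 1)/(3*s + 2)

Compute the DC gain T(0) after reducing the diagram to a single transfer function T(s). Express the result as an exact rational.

Answer: -3/7

Working:
1. combine K2, K3, K4 in series, giving (2 - 8*s)/(s^3 - 3*s^2 - 4*s + 12)
2. add (K2*K3*K4), K5 (parallel), giving (s^4 - 4*s^3 - 25*s^2 + 6*s - 8)/(3*s^4 - 7*s^3 - 18*s^2 + 28*s + 24)
3. reduce the feedback loop with forward K1 and return ((K2*K3*K4)+K5), giving (-3*s^4 + 7*s^3 + 18*s^2 - 28*s - 24)/(5*s^4 - 10*s^3 - 11*s^2 + 50*s + 56)
DC gain: substitute s = 0 into T(s) from step 3: T(0) = -24/56 = -3/7.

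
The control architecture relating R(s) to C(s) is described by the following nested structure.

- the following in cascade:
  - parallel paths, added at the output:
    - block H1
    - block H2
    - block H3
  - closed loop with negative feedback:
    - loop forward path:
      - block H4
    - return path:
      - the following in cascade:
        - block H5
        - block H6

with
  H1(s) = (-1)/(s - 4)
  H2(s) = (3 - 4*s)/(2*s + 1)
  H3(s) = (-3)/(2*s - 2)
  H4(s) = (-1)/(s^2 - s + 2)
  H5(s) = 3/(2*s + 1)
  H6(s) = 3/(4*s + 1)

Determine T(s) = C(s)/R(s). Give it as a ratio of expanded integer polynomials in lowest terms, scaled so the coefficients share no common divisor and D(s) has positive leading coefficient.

Reducing step by step:

Step 1. sum the parallel branches H1, H2, H3 gives (-8*s^3 + 36*s^2 - 39*s + 38)/(4*s^3 - 18*s^2 + 6*s + 8)
Step 2. series reduction of H5, H6 gives 9/(8*s^2 + 6*s + 1)
Step 3. collapse the loop (H4 forward, (H5*H6) return) gives (-8*s^2 - 6*s - 1)/(8*s^4 - 2*s^3 + 11*s^2 + 11*s - 7)
Step 4. combine (H1+H2+H3), [H4/(1+H4*(H5*H6))] in series - this is the overall T(s), already in the required normalized form

Answer: (32*s^4 - 136*s^3 + 120*s^2 - 113*s - 38)/(16*s^6 - 84*s^5 + 106*s^4 - 104*s^3 - 36*s^2 + 158*s - 56)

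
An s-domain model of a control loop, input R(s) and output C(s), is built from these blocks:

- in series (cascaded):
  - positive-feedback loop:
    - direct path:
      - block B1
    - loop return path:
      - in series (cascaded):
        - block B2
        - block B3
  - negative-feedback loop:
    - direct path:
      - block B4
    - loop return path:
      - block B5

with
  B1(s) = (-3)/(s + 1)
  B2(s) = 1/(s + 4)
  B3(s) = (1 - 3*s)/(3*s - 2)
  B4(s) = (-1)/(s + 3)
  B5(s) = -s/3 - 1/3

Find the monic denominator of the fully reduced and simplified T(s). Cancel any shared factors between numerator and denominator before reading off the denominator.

Step 1 - combine B2, B3 in series -> (1 - 3*s)/(3*s^2 + 10*s - 8)
Step 2 - feedback reduction of B1, (B2*B3) -> (-9*s^2 - 30*s + 24)/(3*s^3 + 13*s^2 - 7*s - 5)
Step 3 - apply the feedback formula to B4, B5 -> (-3)/(4*s + 10)
Step 4 - cascade [B1/(1-B1*(B2*B3))], [B4/(1+B4*B5)] -> (27*s^2 + 90*s - 72)/(12*s^4 + 82*s^3 + 102*s^2 - 90*s - 50)
That last expression is T(s), already simplified. Scaling its denominator by 1/12 (the reciprocal of the leading coefficient) yields the monic denominator.

Therefore the answer is s^4 + 41*s^3/6 + 17*s^2/2 - 15*s/2 - 25/6.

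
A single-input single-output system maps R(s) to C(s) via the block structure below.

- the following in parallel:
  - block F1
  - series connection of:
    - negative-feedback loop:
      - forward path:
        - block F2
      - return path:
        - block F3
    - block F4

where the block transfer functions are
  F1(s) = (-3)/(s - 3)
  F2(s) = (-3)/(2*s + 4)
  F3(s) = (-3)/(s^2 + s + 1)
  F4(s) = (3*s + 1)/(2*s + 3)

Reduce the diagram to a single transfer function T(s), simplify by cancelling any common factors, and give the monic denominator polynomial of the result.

Reducing step by step:

(1) close the feedback loop around F2, F3 = (-3*s^2 - 3*s - 3)/(2*s^3 + 6*s^2 + 6*s + 13)
(2) reduce the series chain [F2/(1+F2*F3)], F4 = (-9*s^3 - 12*s^2 - 12*s - 3)/(4*s^4 + 18*s^3 + 30*s^2 + 44*s + 39)
(3) parallel reduction of F1, ([F2/(1+F2*F3)]*F4) = (-21*s^4 - 39*s^3 - 66*s^2 - 99*s - 108)/(4*s^5 + 6*s^4 - 24*s^3 - 46*s^2 - 93*s - 117)
Step 3 gives the fully reduced T(s), with no common factor left to cancel. The denominator's leading coefficient is 4, so divide each of its coefficients by 4 to get the monic form.

Answer: s^5 + 3*s^4/2 - 6*s^3 - 23*s^2/2 - 93*s/4 - 117/4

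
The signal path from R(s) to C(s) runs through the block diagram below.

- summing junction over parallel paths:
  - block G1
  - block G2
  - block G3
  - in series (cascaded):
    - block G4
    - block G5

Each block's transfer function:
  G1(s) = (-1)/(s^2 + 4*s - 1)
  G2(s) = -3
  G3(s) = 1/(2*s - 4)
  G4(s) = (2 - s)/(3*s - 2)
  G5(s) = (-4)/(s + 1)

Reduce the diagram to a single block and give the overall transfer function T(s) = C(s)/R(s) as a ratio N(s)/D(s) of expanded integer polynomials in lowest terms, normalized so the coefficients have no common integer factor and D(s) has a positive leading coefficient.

Answer: (-18*s^5 - 31*s^4 + 169*s^3 - 53*s^2 + 39*s - 14)/(6*s^5 + 14*s^4 - 54*s^3 - 14*s^2 + 40*s - 8)

Working:
Step 1: multiply G4, G5 (series): (4*s - 8)/(3*s^2 + s - 2)
Step 2: parallel reduction of G1, G2, G3, (G4*G5): this yields T(s), and no further normalization is needed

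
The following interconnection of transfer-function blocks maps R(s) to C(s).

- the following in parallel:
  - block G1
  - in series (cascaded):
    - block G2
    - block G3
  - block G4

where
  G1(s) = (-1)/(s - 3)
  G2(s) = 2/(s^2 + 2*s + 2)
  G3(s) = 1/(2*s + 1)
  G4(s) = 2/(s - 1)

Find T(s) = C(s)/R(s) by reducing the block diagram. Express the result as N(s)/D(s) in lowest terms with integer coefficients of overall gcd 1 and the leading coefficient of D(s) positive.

[1] series reduction of G2, G3 = 2/(2*s^3 + 5*s^2 + 6*s + 2)
[2] parallel reduction of G1, (G2*G3), G4: this yields T(s), and no further normalization is needed

Hence the answer: (2*s^4 - 5*s^3 - 17*s^2 - 36*s - 4)/(2*s^5 - 3*s^4 - 8*s^3 - 7*s^2 + 10*s + 6)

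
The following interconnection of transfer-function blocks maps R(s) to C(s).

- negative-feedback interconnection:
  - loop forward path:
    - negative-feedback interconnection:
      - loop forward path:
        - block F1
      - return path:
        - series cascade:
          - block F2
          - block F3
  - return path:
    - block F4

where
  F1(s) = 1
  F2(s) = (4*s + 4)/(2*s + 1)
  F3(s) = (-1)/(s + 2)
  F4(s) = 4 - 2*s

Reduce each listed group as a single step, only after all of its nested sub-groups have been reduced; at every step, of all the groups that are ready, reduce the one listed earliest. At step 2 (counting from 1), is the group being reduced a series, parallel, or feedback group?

Step 1. series reduction of F2, F3
Step 2. feedback reduction of F1, (F2*F3)
Step 3. collapse the loop ([F1/(1+F1*(F2*F3))] forward, F4 return)
So the answer for step 2 is feedback.

Answer: feedback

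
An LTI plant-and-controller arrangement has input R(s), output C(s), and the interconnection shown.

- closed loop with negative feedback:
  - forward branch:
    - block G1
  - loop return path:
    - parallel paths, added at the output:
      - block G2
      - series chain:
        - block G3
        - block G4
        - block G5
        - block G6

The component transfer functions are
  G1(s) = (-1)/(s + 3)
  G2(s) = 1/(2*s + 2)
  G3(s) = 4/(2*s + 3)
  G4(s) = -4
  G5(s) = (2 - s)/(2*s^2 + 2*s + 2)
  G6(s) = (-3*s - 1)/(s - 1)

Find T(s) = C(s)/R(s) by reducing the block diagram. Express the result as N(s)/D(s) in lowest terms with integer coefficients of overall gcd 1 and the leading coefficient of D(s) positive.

First reduce the diagram to T(s).

(1) cascade G3, G4, G5, G6, giving (-24*s^2 + 40*s + 16)/(2*s^4 + 3*s^3 - 2*s - 3)
(2) sum the parallel branches G2, (G3*G4*G5*G6), giving (2*s^4 - 45*s^3 + 32*s^2 + 110*s + 29)/(4*s^5 + 10*s^4 + 6*s^3 - 4*s^2 - 10*s - 6)
(3) collapse the loop (G1 forward, (G2+(G3*G4*G5*G6)) return), which is the overall transfer function T(s) = C(s)/R(s) in lowest terms

Answer: (-4*s^5 - 10*s^4 - 6*s^3 + 4*s^2 + 10*s + 6)/(4*s^6 + 22*s^5 + 34*s^4 + 59*s^3 - 54*s^2 - 146*s - 47)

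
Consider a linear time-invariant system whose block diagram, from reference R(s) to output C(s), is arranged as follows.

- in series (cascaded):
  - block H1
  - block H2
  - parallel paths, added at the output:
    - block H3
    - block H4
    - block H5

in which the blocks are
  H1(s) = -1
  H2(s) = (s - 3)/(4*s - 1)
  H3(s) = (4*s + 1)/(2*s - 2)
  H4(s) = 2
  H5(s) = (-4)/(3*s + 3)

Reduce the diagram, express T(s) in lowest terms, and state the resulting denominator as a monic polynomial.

1. sum the parallel branches H3, H4, H5 -> (24*s^2 + 7*s - 1)/(6*s^2 - 6)
2. reduce the series chain H1, H2, (H3+H4+H5) -> (-24*s^3 + 65*s^2 + 22*s - 3)/(24*s^3 - 6*s^2 - 24*s + 6)
That last expression is T(s), already simplified. Scaling its denominator by 1/24 (the reciprocal of the leading coefficient) yields the monic denominator.

Final answer: s^3 - s^2/4 - s + 1/4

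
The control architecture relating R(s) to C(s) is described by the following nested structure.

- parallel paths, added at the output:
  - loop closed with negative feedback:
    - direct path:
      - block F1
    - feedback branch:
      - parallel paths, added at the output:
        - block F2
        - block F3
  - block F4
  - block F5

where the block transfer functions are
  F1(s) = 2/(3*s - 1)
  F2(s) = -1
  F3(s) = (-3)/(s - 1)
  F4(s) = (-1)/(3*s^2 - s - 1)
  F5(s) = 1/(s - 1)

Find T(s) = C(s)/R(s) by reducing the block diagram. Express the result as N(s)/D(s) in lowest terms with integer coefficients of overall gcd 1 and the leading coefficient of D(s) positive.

Step 1 - sum the parallel branches F2, F3 gives (-s - 2)/(s - 1)
Step 2 - close the feedback loop around F1, (F2+F3) gives (2*s - 2)/(3*s^2 - 6*s - 3)
Step 3 - sum the parallel branches [F1/(1+F1*(F2+F3))], F4, F5, giving the overall T(s)

Answer: (15*s^4 - 38*s^3 + 11*s^2 + 8*s - 2)/(9*s^5 - 30*s^4 + 15*s^3 + 15*s^2 - 6*s - 3)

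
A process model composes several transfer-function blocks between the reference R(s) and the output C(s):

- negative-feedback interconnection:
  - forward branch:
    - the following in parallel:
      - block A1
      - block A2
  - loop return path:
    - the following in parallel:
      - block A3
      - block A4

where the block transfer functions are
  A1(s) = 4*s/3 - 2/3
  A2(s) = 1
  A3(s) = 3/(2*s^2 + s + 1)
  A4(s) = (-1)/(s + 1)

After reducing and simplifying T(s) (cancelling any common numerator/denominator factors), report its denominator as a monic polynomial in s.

Step 1: reduce the parallel group A1, A2 = 4*s/3 + 1/3
Step 2: reduce the parallel group A3, A4 = (-2*s^2 + 2*s + 2)/(2*s^3 + 3*s^2 + 2*s + 1)
Step 3: reduce the feedback loop with forward (A1+A2) and return (A3+A4) = (-8*s^4 - 14*s^3 - 11*s^2 - 6*s - 1)/(2*s^3 - 15*s^2 - 16*s - 5)
No further cancellation is possible in the step-3 result, so that is T(s). Its denominator becomes monic after dividing by the leading coefficient 2.

Hence the answer: s^3 - 15*s^2/2 - 8*s - 5/2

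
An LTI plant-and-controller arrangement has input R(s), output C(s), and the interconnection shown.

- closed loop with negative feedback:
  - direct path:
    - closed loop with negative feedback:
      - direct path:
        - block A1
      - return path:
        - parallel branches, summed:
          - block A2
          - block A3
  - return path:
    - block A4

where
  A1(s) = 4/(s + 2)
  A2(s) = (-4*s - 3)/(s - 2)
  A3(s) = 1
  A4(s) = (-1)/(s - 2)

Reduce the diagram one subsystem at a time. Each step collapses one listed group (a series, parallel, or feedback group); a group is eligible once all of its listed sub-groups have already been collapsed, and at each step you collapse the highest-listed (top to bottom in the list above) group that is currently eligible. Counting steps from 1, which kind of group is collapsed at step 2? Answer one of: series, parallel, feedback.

1. reduce the parallel group A2, A3
2. close the feedback loop around A1, (A2+A3)
3. close the feedback loop around [A1/(1+A1*(A2+A3))], A4
So the answer for step 2 is feedback.

Therefore the answer is feedback.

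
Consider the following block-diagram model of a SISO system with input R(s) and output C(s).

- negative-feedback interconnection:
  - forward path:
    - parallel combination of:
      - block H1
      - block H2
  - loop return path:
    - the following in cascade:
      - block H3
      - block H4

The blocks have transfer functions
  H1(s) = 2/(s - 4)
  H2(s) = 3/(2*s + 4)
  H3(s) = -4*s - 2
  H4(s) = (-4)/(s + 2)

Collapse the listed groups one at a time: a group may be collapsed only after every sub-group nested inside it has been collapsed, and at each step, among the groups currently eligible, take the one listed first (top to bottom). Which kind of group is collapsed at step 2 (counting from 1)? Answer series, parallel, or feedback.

1. reduce the parallel group H1, H2
2. combine H3, H4 in series
3. apply the feedback formula to (H1+H2), (H3*H4)
The group at step 2 is a series group.

Answer: series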